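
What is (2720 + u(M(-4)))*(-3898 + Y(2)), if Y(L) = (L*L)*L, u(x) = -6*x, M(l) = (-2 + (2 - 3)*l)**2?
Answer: -10487440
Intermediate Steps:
M(l) = (-2 - l)**2
Y(L) = L**3 (Y(L) = L**2*L = L**3)
(2720 + u(M(-4)))*(-3898 + Y(2)) = (2720 - 6*(2 - 4)**2)*(-3898 + 2**3) = (2720 - 6*(-2)**2)*(-3898 + 8) = (2720 - 6*4)*(-3890) = (2720 - 24)*(-3890) = 2696*(-3890) = -10487440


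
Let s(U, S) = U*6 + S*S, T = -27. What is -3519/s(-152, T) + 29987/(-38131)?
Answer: 42898456/2325991 ≈ 18.443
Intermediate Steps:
s(U, S) = S² + 6*U (s(U, S) = 6*U + S² = S² + 6*U)
-3519/s(-152, T) + 29987/(-38131) = -3519/((-27)² + 6*(-152)) + 29987/(-38131) = -3519/(729 - 912) + 29987*(-1/38131) = -3519/(-183) - 29987/38131 = -3519*(-1/183) - 29987/38131 = 1173/61 - 29987/38131 = 42898456/2325991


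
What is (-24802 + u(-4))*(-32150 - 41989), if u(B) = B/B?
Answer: 1838721339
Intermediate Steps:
u(B) = 1
(-24802 + u(-4))*(-32150 - 41989) = (-24802 + 1)*(-32150 - 41989) = -24801*(-74139) = 1838721339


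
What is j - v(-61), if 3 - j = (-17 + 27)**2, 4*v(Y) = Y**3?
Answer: 226593/4 ≈ 56648.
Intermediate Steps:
v(Y) = Y**3/4
j = -97 (j = 3 - (-17 + 27)**2 = 3 - 1*10**2 = 3 - 1*100 = 3 - 100 = -97)
j - v(-61) = -97 - (-61)**3/4 = -97 - (-226981)/4 = -97 - 1*(-226981/4) = -97 + 226981/4 = 226593/4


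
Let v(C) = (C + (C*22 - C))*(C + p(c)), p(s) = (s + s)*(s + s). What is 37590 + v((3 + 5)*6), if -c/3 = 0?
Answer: 88278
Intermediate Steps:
c = 0 (c = -3*0 = 0)
p(s) = 4*s² (p(s) = (2*s)*(2*s) = 4*s²)
v(C) = 22*C² (v(C) = (C + (C*22 - C))*(C + 4*0²) = (C + (22*C - C))*(C + 4*0) = (C + 21*C)*(C + 0) = (22*C)*C = 22*C²)
37590 + v((3 + 5)*6) = 37590 + 22*((3 + 5)*6)² = 37590 + 22*(8*6)² = 37590 + 22*48² = 37590 + 22*2304 = 37590 + 50688 = 88278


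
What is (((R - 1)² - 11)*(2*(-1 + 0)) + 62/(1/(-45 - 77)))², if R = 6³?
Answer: 9998400064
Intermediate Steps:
R = 216
(((R - 1)² - 11)*(2*(-1 + 0)) + 62/(1/(-45 - 77)))² = (((216 - 1)² - 11)*(2*(-1 + 0)) + 62/(1/(-45 - 77)))² = ((215² - 11)*(2*(-1)) + 62/(1/(-122)))² = ((46225 - 11)*(-2) + 62/(-1/122))² = (46214*(-2) + 62*(-122))² = (-92428 - 7564)² = (-99992)² = 9998400064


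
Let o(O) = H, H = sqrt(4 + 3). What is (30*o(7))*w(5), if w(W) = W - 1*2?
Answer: 90*sqrt(7) ≈ 238.12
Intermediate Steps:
w(W) = -2 + W (w(W) = W - 2 = -2 + W)
H = sqrt(7) ≈ 2.6458
o(O) = sqrt(7)
(30*o(7))*w(5) = (30*sqrt(7))*(-2 + 5) = (30*sqrt(7))*3 = 90*sqrt(7)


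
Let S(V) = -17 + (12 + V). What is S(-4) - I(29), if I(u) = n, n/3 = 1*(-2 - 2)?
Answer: 3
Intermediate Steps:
n = -12 (n = 3*(1*(-2 - 2)) = 3*(1*(-4)) = 3*(-4) = -12)
S(V) = -5 + V
I(u) = -12
S(-4) - I(29) = (-5 - 4) - 1*(-12) = -9 + 12 = 3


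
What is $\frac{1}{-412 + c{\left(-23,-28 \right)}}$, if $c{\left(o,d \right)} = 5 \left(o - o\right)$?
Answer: $- \frac{1}{412} \approx -0.0024272$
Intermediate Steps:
$c{\left(o,d \right)} = 0$ ($c{\left(o,d \right)} = 5 \cdot 0 = 0$)
$\frac{1}{-412 + c{\left(-23,-28 \right)}} = \frac{1}{-412 + 0} = \frac{1}{-412} = - \frac{1}{412}$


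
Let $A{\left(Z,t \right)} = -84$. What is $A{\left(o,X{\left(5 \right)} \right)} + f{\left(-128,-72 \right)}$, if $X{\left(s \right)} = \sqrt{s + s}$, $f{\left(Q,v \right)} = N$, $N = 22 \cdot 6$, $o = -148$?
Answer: $48$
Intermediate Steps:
$N = 132$
$f{\left(Q,v \right)} = 132$
$X{\left(s \right)} = \sqrt{2} \sqrt{s}$ ($X{\left(s \right)} = \sqrt{2 s} = \sqrt{2} \sqrt{s}$)
$A{\left(o,X{\left(5 \right)} \right)} + f{\left(-128,-72 \right)} = -84 + 132 = 48$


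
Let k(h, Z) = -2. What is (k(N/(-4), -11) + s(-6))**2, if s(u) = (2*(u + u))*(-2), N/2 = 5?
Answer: 2116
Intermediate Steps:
N = 10 (N = 2*5 = 10)
s(u) = -8*u (s(u) = (2*(2*u))*(-2) = (4*u)*(-2) = -8*u)
(k(N/(-4), -11) + s(-6))**2 = (-2 - 8*(-6))**2 = (-2 + 48)**2 = 46**2 = 2116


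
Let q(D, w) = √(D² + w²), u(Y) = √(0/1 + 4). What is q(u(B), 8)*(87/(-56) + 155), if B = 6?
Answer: 8593*√17/28 ≈ 1265.4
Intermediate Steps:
u(Y) = 2 (u(Y) = √(0*1 + 4) = √(0 + 4) = √4 = 2)
q(u(B), 8)*(87/(-56) + 155) = √(2² + 8²)*(87/(-56) + 155) = √(4 + 64)*(87*(-1/56) + 155) = √68*(-87/56 + 155) = (2*√17)*(8593/56) = 8593*√17/28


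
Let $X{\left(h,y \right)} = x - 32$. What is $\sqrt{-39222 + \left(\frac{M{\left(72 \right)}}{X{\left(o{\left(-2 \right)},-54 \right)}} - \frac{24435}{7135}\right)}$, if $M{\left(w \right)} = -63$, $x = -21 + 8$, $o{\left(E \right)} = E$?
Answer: $\frac{2 i \sqrt{499206368290}}{7135} \approx 198.05 i$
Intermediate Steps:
$x = -13$
$X{\left(h,y \right)} = -45$ ($X{\left(h,y \right)} = -13 - 32 = -45$)
$\sqrt{-39222 + \left(\frac{M{\left(72 \right)}}{X{\left(o{\left(-2 \right)},-54 \right)}} - \frac{24435}{7135}\right)} = \sqrt{-39222 - \left(- \frac{7}{5} + \frac{4887}{1427}\right)} = \sqrt{-39222 - \frac{14446}{7135}} = \sqrt{- \frac{279863416}{7135}} = \frac{2 i \sqrt{499206368290}}{7135}$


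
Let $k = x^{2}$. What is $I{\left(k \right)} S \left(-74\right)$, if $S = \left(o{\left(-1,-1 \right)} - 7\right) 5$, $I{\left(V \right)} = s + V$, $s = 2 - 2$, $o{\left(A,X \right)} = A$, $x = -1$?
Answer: $2960$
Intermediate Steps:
$k = 1$ ($k = \left(-1\right)^{2} = 1$)
$s = 0$
$I{\left(V \right)} = V$ ($I{\left(V \right)} = 0 + V = V$)
$S = -40$ ($S = \left(-1 - 7\right) 5 = \left(-8\right) 5 = -40$)
$I{\left(k \right)} S \left(-74\right) = 1 \left(-40\right) \left(-74\right) = \left(-40\right) \left(-74\right) = 2960$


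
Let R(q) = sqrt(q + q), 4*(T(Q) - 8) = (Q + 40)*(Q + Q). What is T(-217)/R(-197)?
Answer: -38425*I*sqrt(394)/788 ≈ -967.91*I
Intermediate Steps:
T(Q) = 8 + Q*(40 + Q)/2 (T(Q) = 8 + ((Q + 40)*(Q + Q))/4 = 8 + ((40 + Q)*(2*Q))/4 = 8 + (2*Q*(40 + Q))/4 = 8 + Q*(40 + Q)/2)
R(q) = sqrt(2)*sqrt(q) (R(q) = sqrt(2*q) = sqrt(2)*sqrt(q))
T(-217)/R(-197) = (8 + (1/2)*(-217)**2 + 20*(-217))/((sqrt(2)*sqrt(-197))) = (8 + (1/2)*47089 - 4340)/((sqrt(2)*(I*sqrt(197)))) = (8 + 47089/2 - 4340)/((I*sqrt(394))) = 38425*(-I*sqrt(394)/394)/2 = -38425*I*sqrt(394)/788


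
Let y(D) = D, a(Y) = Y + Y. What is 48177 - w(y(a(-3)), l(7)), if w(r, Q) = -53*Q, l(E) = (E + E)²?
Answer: 58565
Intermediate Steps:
a(Y) = 2*Y
l(E) = 4*E² (l(E) = (2*E)² = 4*E²)
48177 - w(y(a(-3)), l(7)) = 48177 - (-53)*4*7² = 48177 - (-53)*4*49 = 48177 - (-53)*196 = 48177 - 1*(-10388) = 48177 + 10388 = 58565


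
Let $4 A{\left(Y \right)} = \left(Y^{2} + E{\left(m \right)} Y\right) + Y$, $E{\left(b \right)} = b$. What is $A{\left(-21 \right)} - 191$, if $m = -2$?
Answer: $- \frac{151}{2} \approx -75.5$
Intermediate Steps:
$A{\left(Y \right)} = - \frac{Y}{4} + \frac{Y^{2}}{4}$ ($A{\left(Y \right)} = \frac{\left(Y^{2} - 2 Y\right) + Y}{4} = \frac{Y^{2} - Y}{4} = - \frac{Y}{4} + \frac{Y^{2}}{4}$)
$A{\left(-21 \right)} - 191 = \frac{1}{4} \left(-21\right) \left(-1 - 21\right) - 191 = \frac{1}{4} \left(-21\right) \left(-22\right) - 191 = \frac{231}{2} - 191 = - \frac{151}{2}$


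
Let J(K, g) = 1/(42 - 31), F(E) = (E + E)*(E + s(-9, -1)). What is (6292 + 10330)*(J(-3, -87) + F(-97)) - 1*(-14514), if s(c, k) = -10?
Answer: 3795610512/11 ≈ 3.4506e+8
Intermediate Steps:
F(E) = 2*E*(-10 + E) (F(E) = (E + E)*(E - 10) = (2*E)*(-10 + E) = 2*E*(-10 + E))
J(K, g) = 1/11
(6292 + 10330)*(J(-3, -87) + F(-97)) - 1*(-14514) = (6292 + 10330)*(1/11 + 2*(-97)*(-10 - 97)) - 1*(-14514) = 16622*(1/11 + 2*(-97)*(-107)) + 14514 = 16622*(1/11 + 20758) + 14514 = 16622*(228339/11) + 14514 = 3795450858/11 + 14514 = 3795610512/11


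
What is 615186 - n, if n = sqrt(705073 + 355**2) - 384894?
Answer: 1000080 - sqrt(831098) ≈ 9.9917e+5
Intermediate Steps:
n = -384894 + sqrt(831098) (n = sqrt(705073 + 126025) - 384894 = sqrt(831098) - 384894 = -384894 + sqrt(831098) ≈ -3.8398e+5)
615186 - n = 615186 - (-384894 + sqrt(831098)) = 615186 + (384894 - sqrt(831098)) = 1000080 - sqrt(831098)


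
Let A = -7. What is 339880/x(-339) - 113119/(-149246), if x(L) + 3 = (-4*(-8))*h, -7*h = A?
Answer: 1749276239/149246 ≈ 11721.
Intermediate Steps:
h = 1 (h = -⅐*(-7) = 1)
x(L) = 29 (x(L) = -3 - 4*(-8)*1 = -3 + 32*1 = -3 + 32 = 29)
339880/x(-339) - 113119/(-149246) = 339880/29 - 113119/(-149246) = 339880*(1/29) - 113119*(-1/149246) = 11720 + 113119/149246 = 1749276239/149246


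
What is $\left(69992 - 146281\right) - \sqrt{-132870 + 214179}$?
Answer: $-76289 - \sqrt{81309} \approx -76574.0$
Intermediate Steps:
$\left(69992 - 146281\right) - \sqrt{-132870 + 214179} = -76289 - \sqrt{81309}$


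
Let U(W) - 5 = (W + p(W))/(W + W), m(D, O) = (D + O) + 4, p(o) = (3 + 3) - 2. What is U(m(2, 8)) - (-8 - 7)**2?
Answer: -3071/14 ≈ -219.36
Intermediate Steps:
p(o) = 4 (p(o) = 6 - 2 = 4)
m(D, O) = 4 + D + O
U(W) = 5 + (4 + W)/(2*W) (U(W) = 5 + (W + 4)/(W + W) = 5 + (4 + W)/((2*W)) = 5 + (4 + W)*(1/(2*W)) = 5 + (4 + W)/(2*W))
U(m(2, 8)) - (-8 - 7)**2 = (11/2 + 2/(4 + 2 + 8)) - (-8 - 7)**2 = (11/2 + 2/14) - 1*(-15)**2 = (11/2 + 2*(1/14)) - 1*225 = (11/2 + 1/7) - 225 = 79/14 - 225 = -3071/14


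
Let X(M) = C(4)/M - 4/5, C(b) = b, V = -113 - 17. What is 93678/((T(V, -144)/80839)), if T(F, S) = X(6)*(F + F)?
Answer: 873788751/4 ≈ 2.1845e+8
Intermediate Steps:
V = -130
X(M) = -⅘ + 4/M (X(M) = 4/M - 4/5 = 4/M - 4*⅕ = 4/M - ⅘ = -⅘ + 4/M)
T(F, S) = -4*F/15 (T(F, S) = (-⅘ + 4/6)*(F + F) = (-⅘ + 4*(⅙))*(2*F) = (-⅘ + ⅔)*(2*F) = -4*F/15)
93678/((T(V, -144)/80839)) = 93678/((-4/15*(-130)/80839)) = 93678/(((104/3)*(1/80839))) = 93678/(104/242517) = 93678*(242517/104) = 873788751/4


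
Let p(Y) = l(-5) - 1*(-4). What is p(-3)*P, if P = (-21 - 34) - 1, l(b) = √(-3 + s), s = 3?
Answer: -224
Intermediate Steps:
l(b) = 0 (l(b) = √(-3 + 3) = √0 = 0)
P = -56 (P = -55 - 1 = -56)
p(Y) = 4 (p(Y) = 0 - 1*(-4) = 0 + 4 = 4)
p(-3)*P = 4*(-56) = -224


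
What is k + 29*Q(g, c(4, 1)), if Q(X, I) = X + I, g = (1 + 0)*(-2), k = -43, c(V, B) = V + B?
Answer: 44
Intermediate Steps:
c(V, B) = B + V
g = -2 (g = 1*(-2) = -2)
Q(X, I) = I + X
k + 29*Q(g, c(4, 1)) = -43 + 29*((1 + 4) - 2) = -43 + 29*(5 - 2) = -43 + 29*3 = -43 + 87 = 44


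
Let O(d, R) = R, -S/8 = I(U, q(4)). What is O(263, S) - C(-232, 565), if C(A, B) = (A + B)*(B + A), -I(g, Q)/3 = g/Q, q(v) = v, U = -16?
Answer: -110985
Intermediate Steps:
I(g, Q) = -3*g/Q
C(A, B) = (A + B)**2 (C(A, B) = (A + B)*(A + B) = (A + B)**2)
S = -96 (S = -(-24)*(-16)/4 = -8*12 = -96)
O(263, S) - C(-232, 565) = -96 - (-232 + 565)**2 = -96 - 1*333**2 = -96 - 1*110889 = -96 - 110889 = -110985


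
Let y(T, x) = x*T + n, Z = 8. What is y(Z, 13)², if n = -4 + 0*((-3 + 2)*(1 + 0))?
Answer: 10000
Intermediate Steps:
n = -4 (n = -4 + 0*(-1*1) = -4 + 0*(-1) = -4 + 0 = -4)
y(T, x) = -4 + T*x (y(T, x) = x*T - 4 = T*x - 4 = -4 + T*x)
y(Z, 13)² = (-4 + 8*13)² = (-4 + 104)² = 100² = 10000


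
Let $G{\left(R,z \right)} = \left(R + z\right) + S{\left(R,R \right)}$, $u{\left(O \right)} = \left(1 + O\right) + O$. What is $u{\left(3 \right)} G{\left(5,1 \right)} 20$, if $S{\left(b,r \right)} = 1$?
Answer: $980$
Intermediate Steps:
$u{\left(O \right)} = 1 + 2 O$
$G{\left(R,z \right)} = 1 + R + z$ ($G{\left(R,z \right)} = \left(R + z\right) + 1 = 1 + R + z$)
$u{\left(3 \right)} G{\left(5,1 \right)} 20 = \left(1 + 2 \cdot 3\right) \left(1 + 5 + 1\right) 20 = \left(1 + 6\right) 7 \cdot 20 = 7 \cdot 7 \cdot 20 = 49 \cdot 20 = 980$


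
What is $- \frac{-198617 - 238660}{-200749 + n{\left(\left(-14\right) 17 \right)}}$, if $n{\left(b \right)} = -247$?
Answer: $- \frac{437277}{200996} \approx -2.1756$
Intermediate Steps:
$- \frac{-198617 - 238660}{-200749 + n{\left(\left(-14\right) 17 \right)}} = - \frac{-198617 - 238660}{-200749 - 247} = - \frac{-437277}{-200996} = - \frac{\left(-437277\right) \left(-1\right)}{200996} = \left(-1\right) \frac{437277}{200996} = - \frac{437277}{200996}$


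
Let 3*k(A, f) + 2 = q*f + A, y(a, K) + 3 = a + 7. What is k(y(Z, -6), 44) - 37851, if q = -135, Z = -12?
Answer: -119503/3 ≈ -39834.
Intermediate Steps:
y(a, K) = 4 + a (y(a, K) = -3 + (a + 7) = -3 + (7 + a) = 4 + a)
k(A, f) = -⅔ - 45*f + A/3 (k(A, f) = -⅔ + (-135*f + A)/3 = -⅔ + (A - 135*f)/3 = -⅔ + (-45*f + A/3) = -⅔ - 45*f + A/3)
k(y(Z, -6), 44) - 37851 = (-⅔ - 45*44 + (4 - 12)/3) - 37851 = (-⅔ - 1980 + (⅓)*(-8)) - 37851 = (-⅔ - 1980 - 8/3) - 37851 = -5950/3 - 37851 = -119503/3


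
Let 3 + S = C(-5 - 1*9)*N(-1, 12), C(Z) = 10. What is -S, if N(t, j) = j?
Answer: -117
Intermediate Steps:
S = 117 (S = -3 + 10*12 = -3 + 120 = 117)
-S = -1*117 = -117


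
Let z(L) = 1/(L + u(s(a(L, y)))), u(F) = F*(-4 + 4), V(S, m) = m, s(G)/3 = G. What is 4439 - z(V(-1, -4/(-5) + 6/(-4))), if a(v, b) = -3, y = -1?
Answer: 31083/7 ≈ 4440.4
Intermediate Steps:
s(G) = 3*G
u(F) = 0 (u(F) = F*0 = 0)
z(L) = 1/L (z(L) = 1/(L + 0) = 1/L)
4439 - z(V(-1, -4/(-5) + 6/(-4))) = 4439 - 1/(-4/(-5) + 6/(-4)) = 4439 - 1/(-4*(-⅕) + 6*(-¼)) = 4439 - 1/(⅘ - 3/2) = 4439 - 1/(-7/10) = 4439 - 1*(-10/7) = 4439 + 10/7 = 31083/7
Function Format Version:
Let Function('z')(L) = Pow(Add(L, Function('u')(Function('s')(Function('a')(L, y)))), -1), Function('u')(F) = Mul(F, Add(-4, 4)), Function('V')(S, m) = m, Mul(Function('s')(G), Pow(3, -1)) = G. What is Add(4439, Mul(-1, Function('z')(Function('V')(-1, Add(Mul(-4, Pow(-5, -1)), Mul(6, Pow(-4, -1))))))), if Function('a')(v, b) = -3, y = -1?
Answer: Rational(31083, 7) ≈ 4440.4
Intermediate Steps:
Function('s')(G) = Mul(3, G)
Function('u')(F) = 0 (Function('u')(F) = Mul(F, 0) = 0)
Function('z')(L) = Pow(L, -1) (Function('z')(L) = Pow(Add(L, 0), -1) = Pow(L, -1))
Add(4439, Mul(-1, Function('z')(Function('V')(-1, Add(Mul(-4, Pow(-5, -1)), Mul(6, Pow(-4, -1))))))) = Add(4439, Mul(-1, Pow(Add(Mul(-4, Pow(-5, -1)), Mul(6, Pow(-4, -1))), -1))) = Add(4439, Mul(-1, Pow(Add(Mul(-4, Rational(-1, 5)), Mul(6, Rational(-1, 4))), -1))) = Add(4439, Mul(-1, Pow(Add(Rational(4, 5), Rational(-3, 2)), -1))) = Add(4439, Mul(-1, Pow(Rational(-7, 10), -1))) = Add(4439, Mul(-1, Rational(-10, 7))) = Add(4439, Rational(10, 7)) = Rational(31083, 7)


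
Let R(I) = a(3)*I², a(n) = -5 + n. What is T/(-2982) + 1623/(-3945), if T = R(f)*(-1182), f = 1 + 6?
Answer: -3665181/93365 ≈ -39.256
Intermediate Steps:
f = 7
R(I) = -2*I² (R(I) = (-5 + 3)*I² = -2*I²)
T = 115836 (T = -2*7²*(-1182) = -2*49*(-1182) = -98*(-1182) = 115836)
T/(-2982) + 1623/(-3945) = 115836/(-2982) + 1623/(-3945) = 115836*(-1/2982) + 1623*(-1/3945) = -2758/71 - 541/1315 = -3665181/93365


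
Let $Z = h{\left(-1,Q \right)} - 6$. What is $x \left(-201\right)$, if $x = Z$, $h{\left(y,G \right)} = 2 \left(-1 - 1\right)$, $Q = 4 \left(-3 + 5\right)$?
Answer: $2010$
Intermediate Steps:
$Q = 8$ ($Q = 4 \cdot 2 = 8$)
$h{\left(y,G \right)} = -4$ ($h{\left(y,G \right)} = 2 \left(-2\right) = -4$)
$Z = -10$ ($Z = -4 - 6 = -10$)
$x = -10$
$x \left(-201\right) = \left(-10\right) \left(-201\right) = 2010$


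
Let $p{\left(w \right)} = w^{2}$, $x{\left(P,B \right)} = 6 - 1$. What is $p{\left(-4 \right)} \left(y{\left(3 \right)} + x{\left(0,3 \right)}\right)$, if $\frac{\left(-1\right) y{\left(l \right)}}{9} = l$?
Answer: $-352$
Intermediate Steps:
$x{\left(P,B \right)} = 5$ ($x{\left(P,B \right)} = 6 - 1 = 5$)
$y{\left(l \right)} = - 9 l$
$p{\left(-4 \right)} \left(y{\left(3 \right)} + x{\left(0,3 \right)}\right) = \left(-4\right)^{2} \left(\left(-9\right) 3 + 5\right) = 16 \left(-27 + 5\right) = 16 \left(-22\right) = -352$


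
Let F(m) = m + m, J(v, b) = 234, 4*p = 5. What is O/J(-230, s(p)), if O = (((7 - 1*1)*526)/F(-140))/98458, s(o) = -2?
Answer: -263/537580680 ≈ -4.8923e-7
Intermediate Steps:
p = 5/4 (p = (¼)*5 = 5/4 ≈ 1.2500)
F(m) = 2*m
O = -789/6892060 (O = (((7 - 1*1)*526)/((2*(-140))))/98458 = (((7 - 1)*526)/(-280))*(1/98458) = ((6*526)*(-1/280))*(1/98458) = (3156*(-1/280))*(1/98458) = -789/70*1/98458 = -789/6892060 ≈ -0.00011448)
O/J(-230, s(p)) = -789/6892060/234 = -789/6892060*1/234 = -263/537580680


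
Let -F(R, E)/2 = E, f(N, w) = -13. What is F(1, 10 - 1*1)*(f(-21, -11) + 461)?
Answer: -8064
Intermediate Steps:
F(R, E) = -2*E
F(1, 10 - 1*1)*(f(-21, -11) + 461) = (-2*(10 - 1*1))*(-13 + 461) = -2*(10 - 1)*448 = -2*9*448 = -18*448 = -8064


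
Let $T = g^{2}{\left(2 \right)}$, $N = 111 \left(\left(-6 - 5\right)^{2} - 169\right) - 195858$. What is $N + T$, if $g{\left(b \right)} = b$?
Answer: $-201182$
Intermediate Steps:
$N = -201186$ ($N = 111 \left(\left(-11\right)^{2} - 169\right) - 195858 = 111 \left(121 - 169\right) - 195858 = 111 \left(-48\right) - 195858 = -5328 - 195858 = -201186$)
$T = 4$ ($T = 2^{2} = 4$)
$N + T = -201186 + 4 = -201182$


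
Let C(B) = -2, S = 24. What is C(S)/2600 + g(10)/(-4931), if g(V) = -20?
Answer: 21069/6410300 ≈ 0.0032867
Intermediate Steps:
C(S)/2600 + g(10)/(-4931) = -2/2600 - 20/(-4931) = -2*1/2600 - 20*(-1/4931) = -1/1300 + 20/4931 = 21069/6410300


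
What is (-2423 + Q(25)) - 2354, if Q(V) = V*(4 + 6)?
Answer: -4527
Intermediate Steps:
Q(V) = 10*V (Q(V) = V*10 = 10*V)
(-2423 + Q(25)) - 2354 = (-2423 + 10*25) - 2354 = (-2423 + 250) - 2354 = -2173 - 2354 = -4527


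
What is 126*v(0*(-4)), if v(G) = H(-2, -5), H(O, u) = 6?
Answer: 756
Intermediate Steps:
v(G) = 6
126*v(0*(-4)) = 126*6 = 756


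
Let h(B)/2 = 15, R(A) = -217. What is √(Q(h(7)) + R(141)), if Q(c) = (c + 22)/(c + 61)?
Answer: I*√10605/7 ≈ 14.712*I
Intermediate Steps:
h(B) = 30 (h(B) = 2*15 = 30)
Q(c) = (22 + c)/(61 + c)
√(Q(h(7)) + R(141)) = √((22 + 30)/(61 + 30) - 217) = √(52/91 - 217) = √((1/91)*52 - 217) = √(4/7 - 217) = √(-1515/7) = I*√10605/7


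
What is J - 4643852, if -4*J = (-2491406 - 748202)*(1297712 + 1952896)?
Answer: 2632669276564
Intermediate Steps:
J = 2632673920416 (J = -(-2491406 - 748202)*(1297712 + 1952896)/4 = -(-809902)*3250608 = -¼*(-10530695681664) = 2632673920416)
J - 4643852 = 2632673920416 - 4643852 = 2632669276564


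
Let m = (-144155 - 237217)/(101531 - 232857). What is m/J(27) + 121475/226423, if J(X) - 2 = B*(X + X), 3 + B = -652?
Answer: 141033298317611/262918876232116 ≈ 0.53641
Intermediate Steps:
B = -655 (B = -3 - 652 = -655)
J(X) = 2 - 1310*X (J(X) = 2 - 655*(X + X) = 2 - 1310*X)
m = 190686/65663 (m = -381372/(-131326) = -381372*(-1/131326) = 190686/65663 ≈ 2.9040)
m/J(27) + 121475/226423 = 190686/(65663*(2 - 1310*27)) + 121475/226423 = 190686/(65663*(2 - 35370)) + 121475*(1/226423) = (190686/65663)/(-35368) + 121475/226423 = (190686/65663)*(-1/35368) + 121475/226423 = -95343/1161184492 + 121475/226423 = 141033298317611/262918876232116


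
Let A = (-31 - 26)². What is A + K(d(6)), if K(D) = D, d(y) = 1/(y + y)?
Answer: 38989/12 ≈ 3249.1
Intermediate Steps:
d(y) = 1/(2*y)
A = 3249 (A = (-57)² = 3249)
A + K(d(6)) = 3249 + (½)/6 = 3249 + (½)*(⅙) = 3249 + 1/12 = 38989/12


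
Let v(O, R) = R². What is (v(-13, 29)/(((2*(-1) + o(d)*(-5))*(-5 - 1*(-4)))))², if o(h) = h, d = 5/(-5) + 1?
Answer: 707281/4 ≈ 1.7682e+5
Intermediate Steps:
d = 0 (d = 5*(-⅕) + 1 = -1 + 1 = 0)
(v(-13, 29)/(((2*(-1) + o(d)*(-5))*(-5 - 1*(-4)))))² = (29²/(((2*(-1) + 0*(-5))*(-5 - 1*(-4)))))² = (841/(((-2 + 0)*(-5 + 4))))² = (841/((-2*(-1))))² = (841/2)² = 707281/4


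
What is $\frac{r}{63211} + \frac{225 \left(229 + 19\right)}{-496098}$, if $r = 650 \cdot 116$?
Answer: $\frac{1882145300}{1742158371} \approx 1.0804$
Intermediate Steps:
$r = 75400$
$\frac{r}{63211} + \frac{225 \left(229 + 19\right)}{-496098} = \frac{75400}{63211} + \frac{225 \left(229 + 19\right)}{-496098} = 75400 \cdot \frac{1}{63211} + 225 \cdot 248 \left(- \frac{1}{496098}\right) = \frac{75400}{63211} + 55800 \left(- \frac{1}{496098}\right) = \frac{75400}{63211} - \frac{3100}{27561} = \frac{1882145300}{1742158371}$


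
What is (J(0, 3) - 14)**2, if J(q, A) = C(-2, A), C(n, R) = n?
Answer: 256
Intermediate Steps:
J(q, A) = -2
(J(0, 3) - 14)**2 = (-2 - 14)**2 = (-16)**2 = 256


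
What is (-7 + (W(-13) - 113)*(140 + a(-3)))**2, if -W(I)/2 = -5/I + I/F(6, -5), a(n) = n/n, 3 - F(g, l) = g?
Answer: 50407434256/169 ≈ 2.9827e+8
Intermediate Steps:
F(g, l) = 3 - g
a(n) = 1
W(I) = 10/I + 2*I/3 (W(I) = -2*(-5/I + I/(3 - 1*6)) = -2*(-5/I + I/(3 - 6)) = -2*(-5/I + I/(-3)) = -2*(-5/I + I*(-1/3)) = -2*(-5/I - I/3) = 10/I + 2*I/3)
(-7 + (W(-13) - 113)*(140 + a(-3)))**2 = (-7 + ((10/(-13) + (2/3)*(-13)) - 113)*(140 + 1))**2 = (-7 + ((10*(-1/13) - 26/3) - 113)*141)**2 = (-7 + ((-10/13 - 26/3) - 113)*141)**2 = (-7 + (-368/39 - 113)*141)**2 = (-7 - 4775/39*141)**2 = (-7 - 224425/13)**2 = (-224516/13)**2 = 50407434256/169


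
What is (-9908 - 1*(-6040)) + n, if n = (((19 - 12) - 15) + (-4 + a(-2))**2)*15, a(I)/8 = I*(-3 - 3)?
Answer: 122972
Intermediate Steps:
a(I) = -48*I (a(I) = 8*(I*(-3 - 3)) = 8*(I*(-6)) = 8*(-6*I) = -48*I)
n = 126840 (n = (((19 - 12) - 15) + (-4 - 48*(-2))**2)*15 = ((7 - 15) + (-4 + 96)**2)*15 = (-8 + 92**2)*15 = (-8 + 8464)*15 = 8456*15 = 126840)
(-9908 - 1*(-6040)) + n = (-9908 - 1*(-6040)) + 126840 = (-9908 + 6040) + 126840 = -3868 + 126840 = 122972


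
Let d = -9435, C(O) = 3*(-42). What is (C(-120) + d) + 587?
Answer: -8974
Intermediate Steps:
C(O) = -126
(C(-120) + d) + 587 = (-126 - 9435) + 587 = -9561 + 587 = -8974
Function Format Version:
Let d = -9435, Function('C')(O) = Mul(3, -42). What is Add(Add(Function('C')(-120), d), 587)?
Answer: -8974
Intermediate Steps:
Function('C')(O) = -126
Add(Add(Function('C')(-120), d), 587) = Add(Add(-126, -9435), 587) = Add(-9561, 587) = -8974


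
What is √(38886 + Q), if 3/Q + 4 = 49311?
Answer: √94538875310535/49307 ≈ 197.20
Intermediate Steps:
Q = 3/49307 (Q = 3/(-4 + 49311) = 3/49307 ≈ 6.0843e-5)
√(38886 + Q) = √(38886 + 3/49307) = √(1917352005/49307) = √94538875310535/49307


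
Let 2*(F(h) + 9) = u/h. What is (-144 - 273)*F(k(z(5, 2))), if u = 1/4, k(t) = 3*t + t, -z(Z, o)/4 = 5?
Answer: 2402337/640 ≈ 3753.7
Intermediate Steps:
z(Z, o) = -20 (z(Z, o) = -4*5 = -20)
k(t) = 4*t
u = ¼ ≈ 0.25000
F(h) = -9 + 1/(8*h) (F(h) = -9 + (1/(4*h))/2 = -9 + 1/(8*h))
(-144 - 273)*F(k(z(5, 2))) = (-144 - 273)*(-9 + 1/(8*((4*(-20))))) = -417*(-9 + (⅛)/(-80)) = -417*(-9 + (⅛)*(-1/80)) = -417*(-9 - 1/640) = -417*(-5761/640) = 2402337/640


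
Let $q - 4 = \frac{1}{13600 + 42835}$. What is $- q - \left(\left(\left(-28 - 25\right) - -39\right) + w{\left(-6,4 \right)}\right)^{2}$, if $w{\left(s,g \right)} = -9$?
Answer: $- \frac{30079856}{56435} \approx -533.0$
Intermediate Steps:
$q = \frac{225741}{56435}$ ($q = 4 + \frac{1}{13600 + 42835} = 4 + \frac{1}{56435} = \frac{225741}{56435} \approx 4.0$)
$- q - \left(\left(\left(-28 - 25\right) - -39\right) + w{\left(-6,4 \right)}\right)^{2} = \left(-1\right) \frac{225741}{56435} - \left(\left(\left(-28 - 25\right) - -39\right) - 9\right)^{2} = - \frac{225741}{56435} - \left(\left(\left(-28 - 25\right) + 39\right) - 9\right)^{2} = - \frac{225741}{56435} - \left(\left(-53 + 39\right) - 9\right)^{2} = - \frac{225741}{56435} - \left(-14 - 9\right)^{2} = - \frac{225741}{56435} - \left(-23\right)^{2} = - \frac{225741}{56435} - 529 = - \frac{30079856}{56435}$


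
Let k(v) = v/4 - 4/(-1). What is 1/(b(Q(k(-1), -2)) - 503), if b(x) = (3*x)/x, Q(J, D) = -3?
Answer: -1/500 ≈ -0.0020000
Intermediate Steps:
k(v) = 4 + v/4 (k(v) = v*(¼) - 4*(-1) = v/4 + 4 = 4 + v/4)
b(x) = 3
1/(b(Q(k(-1), -2)) - 503) = 1/(3 - 503) = 1/(-500) = -1/500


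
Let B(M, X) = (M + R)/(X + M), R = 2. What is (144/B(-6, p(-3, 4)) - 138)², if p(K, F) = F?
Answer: 4356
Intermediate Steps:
B(M, X) = (2 + M)/(M + X) (B(M, X) = (M + 2)/(X + M) = (2 + M)/(M + X))
(144/B(-6, p(-3, 4)) - 138)² = (144/(((2 - 6)/(-6 + 4))) - 138)² = (144/((-4/(-2))) - 138)² = (144/((-½*(-4))) - 138)² = (144/2 - 138)² = (144*(½) - 138)² = (72 - 138)² = (-66)² = 4356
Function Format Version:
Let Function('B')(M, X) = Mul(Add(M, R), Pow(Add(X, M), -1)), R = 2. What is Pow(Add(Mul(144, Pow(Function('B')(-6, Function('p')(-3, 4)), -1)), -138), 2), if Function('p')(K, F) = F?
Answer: 4356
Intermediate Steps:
Function('B')(M, X) = Mul(Pow(Add(M, X), -1), Add(2, M)) (Function('B')(M, X) = Mul(Add(M, 2), Pow(Add(X, M), -1)) = Mul(Add(2, M), Pow(Add(M, X), -1)) = Mul(Pow(Add(M, X), -1), Add(2, M)))
Pow(Add(Mul(144, Pow(Function('B')(-6, Function('p')(-3, 4)), -1)), -138), 2) = Pow(Add(Mul(144, Pow(Mul(Pow(Add(-6, 4), -1), Add(2, -6)), -1)), -138), 2) = Pow(Add(Mul(144, Pow(Mul(Pow(-2, -1), -4), -1)), -138), 2) = Pow(Add(Mul(144, Pow(Mul(Rational(-1, 2), -4), -1)), -138), 2) = Pow(Add(Mul(144, Pow(2, -1)), -138), 2) = Pow(Add(Mul(144, Rational(1, 2)), -138), 2) = Pow(Add(72, -138), 2) = Pow(-66, 2) = 4356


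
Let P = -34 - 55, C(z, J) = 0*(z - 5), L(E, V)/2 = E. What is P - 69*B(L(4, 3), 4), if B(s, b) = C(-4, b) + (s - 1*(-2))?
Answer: -779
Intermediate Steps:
L(E, V) = 2*E
C(z, J) = 0 (C(z, J) = 0*(-5 + z) = 0)
P = -89
B(s, b) = 2 + s (B(s, b) = 0 + (s - 1*(-2)) = 0 + (s + 2) = 0 + (2 + s) = 2 + s)
P - 69*B(L(4, 3), 4) = -89 - 69*(2 + 2*4) = -89 - 69*(2 + 8) = -89 - 69*10 = -89 - 690 = -779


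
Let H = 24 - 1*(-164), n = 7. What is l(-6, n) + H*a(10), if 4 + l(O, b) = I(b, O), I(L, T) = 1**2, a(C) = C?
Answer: 1877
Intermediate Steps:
I(L, T) = 1
l(O, b) = -3 (l(O, b) = -4 + 1 = -3)
H = 188 (H = 24 + 164 = 188)
l(-6, n) + H*a(10) = -3 + 188*10 = -3 + 1880 = 1877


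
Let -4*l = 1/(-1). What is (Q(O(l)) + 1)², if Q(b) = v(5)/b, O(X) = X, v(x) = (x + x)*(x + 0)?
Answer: 40401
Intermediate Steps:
l = ¼ (l = -¼/(-1) = -¼*(-1) = ¼ ≈ 0.25000)
v(x) = 2*x² (v(x) = (2*x)*x = 2*x²)
Q(b) = 50/b (Q(b) = (2*5²)/b = (2*25)/b = 50/b)
(Q(O(l)) + 1)² = (50/(¼) + 1)² = (50*4 + 1)² = (200 + 1)² = 201² = 40401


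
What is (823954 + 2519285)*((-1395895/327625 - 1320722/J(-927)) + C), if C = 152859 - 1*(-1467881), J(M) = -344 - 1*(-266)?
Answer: 358756960806605244/65525 ≈ 5.4751e+12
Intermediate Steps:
J(M) = -78 (J(M) = -344 + 266 = -78)
C = 1620740 (C = 152859 + 1467881 = 1620740)
(823954 + 2519285)*((-1395895/327625 - 1320722/J(-927)) + C) = (823954 + 2519285)*((-1395895/327625 - 1320722/(-78)) + 1620740) = 3343239*((-1395895*1/327625 - 1320722*(-1/78)) + 1620740) = 3343239*((-279179/65525 + 50797/3) + 1620740) = 3343239*(3327635888/196575 + 1620740) = 3343239*(321924601388/196575) = 358756960806605244/65525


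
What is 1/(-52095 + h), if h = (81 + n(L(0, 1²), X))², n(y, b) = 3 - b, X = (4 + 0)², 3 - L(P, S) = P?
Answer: -1/47471 ≈ -2.1065e-5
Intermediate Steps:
L(P, S) = 3 - P
X = 16 (X = 4² = 16)
h = 4624 (h = (81 + (3 - 1*16))² = (81 + (3 - 16))² = (81 - 13)² = 68² = 4624)
1/(-52095 + h) = 1/(-52095 + 4624) = 1/(-47471) = -1/47471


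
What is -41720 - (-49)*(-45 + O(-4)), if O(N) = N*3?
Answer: -44513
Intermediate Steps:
O(N) = 3*N
-41720 - (-49)*(-45 + O(-4)) = -41720 - (-49)*(-45 + 3*(-4)) = -41720 - (-49)*(-45 - 12) = -41720 - (-49)*(-57) = -41720 - 1*2793 = -41720 - 2793 = -44513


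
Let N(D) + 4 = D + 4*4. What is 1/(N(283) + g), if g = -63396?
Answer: -1/63101 ≈ -1.5848e-5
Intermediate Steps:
N(D) = 12 + D (N(D) = -4 + (D + 4*4) = -4 + (D + 16) = -4 + (16 + D) = 12 + D)
1/(N(283) + g) = 1/((12 + 283) - 63396) = 1/(295 - 63396) = 1/(-63101) = -1/63101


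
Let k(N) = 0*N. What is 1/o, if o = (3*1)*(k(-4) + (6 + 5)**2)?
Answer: 1/363 ≈ 0.0027548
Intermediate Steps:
k(N) = 0
o = 363 (o = (3*1)*(0 + (6 + 5)**2) = 3*(0 + 11**2) = 3*(0 + 121) = 3*121 = 363)
1/o = 1/363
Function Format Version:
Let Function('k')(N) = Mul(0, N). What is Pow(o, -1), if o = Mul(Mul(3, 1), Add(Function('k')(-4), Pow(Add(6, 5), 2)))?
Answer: Rational(1, 363) ≈ 0.0027548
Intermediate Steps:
Function('k')(N) = 0
o = 363 (o = Mul(Mul(3, 1), Add(0, Pow(Add(6, 5), 2))) = Mul(3, Add(0, Pow(11, 2))) = Mul(3, Add(0, 121)) = Mul(3, 121) = 363)
Pow(o, -1) = Pow(363, -1) = Rational(1, 363)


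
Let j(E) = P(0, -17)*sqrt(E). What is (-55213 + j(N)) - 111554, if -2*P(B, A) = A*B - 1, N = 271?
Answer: -166767 + sqrt(271)/2 ≈ -1.6676e+5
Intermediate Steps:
P(B, A) = 1/2 - A*B/2 (P(B, A) = -(A*B - 1)/2 = -(-1 + A*B)/2 = 1/2 - A*B/2)
j(E) = sqrt(E)/2 (j(E) = (1/2 - 1/2*(-17)*0)*sqrt(E) = (1/2 + 0)*sqrt(E) = sqrt(E)/2)
(-55213 + j(N)) - 111554 = (-55213 + sqrt(271)/2) - 111554 = -166767 + sqrt(271)/2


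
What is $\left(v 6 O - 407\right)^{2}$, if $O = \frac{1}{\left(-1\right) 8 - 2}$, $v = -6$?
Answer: $\frac{4068289}{25} \approx 1.6273 \cdot 10^{5}$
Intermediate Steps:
$O = - \frac{1}{10}$ ($O = \frac{1}{-8 - 2} = \frac{1}{-10} = - \frac{1}{10} \approx -0.1$)
$\left(v 6 O - 407\right)^{2} = \left(\left(-6\right) 6 \left(- \frac{1}{10}\right) - 407\right)^{2} = \left(\left(-36\right) \left(- \frac{1}{10}\right) - 407\right)^{2} = \left(\frac{18}{5} - 407\right)^{2} = \left(- \frac{2017}{5}\right)^{2} = \frac{4068289}{25}$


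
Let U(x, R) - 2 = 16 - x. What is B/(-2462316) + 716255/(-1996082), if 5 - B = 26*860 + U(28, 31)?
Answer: -859521847145/2457492322956 ≈ -0.34976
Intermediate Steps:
U(x, R) = 18 - x (U(x, R) = 2 + (16 - x) = 18 - x)
B = -22345 (B = 5 - (26*860 + (18 - 1*28)) = 5 - (22360 + (18 - 28)) = 5 - (22360 - 10) = 5 - 1*22350 = 5 - 22350 = -22345)
B/(-2462316) + 716255/(-1996082) = -22345/(-2462316) + 716255/(-1996082) = -22345*(-1/2462316) + 716255*(-1/1996082) = 22345/2462316 - 716255/1996082 = -859521847145/2457492322956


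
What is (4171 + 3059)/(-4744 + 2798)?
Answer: -3615/973 ≈ -3.7153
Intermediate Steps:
(4171 + 3059)/(-4744 + 2798) = 7230/(-1946) = 7230*(-1/1946) = -3615/973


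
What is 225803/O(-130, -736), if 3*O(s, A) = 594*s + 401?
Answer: -677409/76819 ≈ -8.8183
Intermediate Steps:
O(s, A) = 401/3 + 198*s (O(s, A) = (594*s + 401)/3 = (401 + 594*s)/3 = 401/3 + 198*s)
225803/O(-130, -736) = 225803/(401/3 + 198*(-130)) = 225803/(401/3 - 25740) = 225803/(-76819/3) = 225803*(-3/76819) = -677409/76819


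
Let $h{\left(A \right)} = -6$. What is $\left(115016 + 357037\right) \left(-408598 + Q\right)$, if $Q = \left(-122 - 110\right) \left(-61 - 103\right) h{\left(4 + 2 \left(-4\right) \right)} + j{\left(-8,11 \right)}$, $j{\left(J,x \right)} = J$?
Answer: $-300647723382$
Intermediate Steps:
$Q = -228296$ ($Q = \left(-122 - 110\right) \left(-61 - 103\right) \left(-6\right) - 8 = \left(-232\right) \left(-164\right) \left(-6\right) - 8 = 38048 \left(-6\right) - 8 = -228288 - 8 = -228296$)
$\left(115016 + 357037\right) \left(-408598 + Q\right) = \left(115016 + 357037\right) \left(-408598 - 228296\right) = 472053 \left(-636894\right) = -300647723382$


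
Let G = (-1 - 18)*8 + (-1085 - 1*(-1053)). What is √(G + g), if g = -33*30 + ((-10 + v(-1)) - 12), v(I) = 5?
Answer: I*√1191 ≈ 34.511*I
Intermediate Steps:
G = -184 (G = -19*8 + (-1085 + 1053) = -152 - 32 = -184)
g = -1007 (g = -33*30 + ((-10 + 5) - 12) = -990 + (-5 - 12) = -990 - 17 = -1007)
√(G + g) = √(-184 - 1007) = √(-1191) = I*√1191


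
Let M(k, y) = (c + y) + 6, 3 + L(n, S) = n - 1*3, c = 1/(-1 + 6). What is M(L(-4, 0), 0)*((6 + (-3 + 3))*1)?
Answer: 186/5 ≈ 37.200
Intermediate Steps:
c = ⅕ (c = 1/5 = ⅕ ≈ 0.20000)
L(n, S) = -6 + n (L(n, S) = -3 + (n - 1*3) = -3 + (n - 3) = -3 + (-3 + n) = -6 + n)
M(k, y) = 31/5 + y (M(k, y) = (⅕ + y) + 6 = 31/5 + y)
M(L(-4, 0), 0)*((6 + (-3 + 3))*1) = (31/5 + 0)*((6 + (-3 + 3))*1) = 31*((6 + 0)*1)/5 = 31*(6*1)/5 = (31/5)*6 = 186/5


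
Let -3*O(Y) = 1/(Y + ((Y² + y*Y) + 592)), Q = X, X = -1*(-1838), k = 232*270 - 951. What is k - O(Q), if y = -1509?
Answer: 112360097845/1821396 ≈ 61689.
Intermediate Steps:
k = 61689 (k = 62640 - 951 = 61689)
X = 1838
Q = 1838
O(Y) = -1/(3*(592 + Y² - 1508*Y)) (O(Y) = -1/(3*(Y + ((Y² - 1509*Y) + 592))) = -1/(3*(Y + (592 + Y² - 1509*Y))) = -1/(3*(592 + Y² - 1508*Y)))
k - O(Q) = 61689 - (-1)/(1776 - 4524*1838 + 3*1838²) = 61689 - (-1)/(1776 - 8315112 + 3*3378244) = 61689 - (-1)/(1776 - 8315112 + 10134732) = 61689 - (-1)/1821396 = 61689 - 1*(-1/1821396) = 61689 + 1/1821396 = 112360097845/1821396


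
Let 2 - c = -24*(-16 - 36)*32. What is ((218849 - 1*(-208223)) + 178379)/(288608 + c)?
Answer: 605451/248674 ≈ 2.4347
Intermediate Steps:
c = -39934 (c = 2 - (-24*(-16 - 36))*32 = 2 - (-24*(-52))*32 = 2 - 1248*32 = 2 - 1*39936 = 2 - 39936 = -39934)
((218849 - 1*(-208223)) + 178379)/(288608 + c) = ((218849 - 1*(-208223)) + 178379)/(288608 - 39934) = ((218849 + 208223) + 178379)/248674 = (427072 + 178379)*(1/248674) = 605451*(1/248674) = 605451/248674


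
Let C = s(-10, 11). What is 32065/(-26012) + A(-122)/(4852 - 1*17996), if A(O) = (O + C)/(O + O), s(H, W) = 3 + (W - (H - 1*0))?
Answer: -12854920627/10428002704 ≈ -1.2327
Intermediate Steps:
s(H, W) = 3 + W - H (s(H, W) = 3 + (W - (H + 0)) = 3 + (W - H) = 3 + W - H)
C = 24 (C = 3 + 11 - 1*(-10) = 3 + 11 + 10 = 24)
A(O) = (24 + O)/(2*O) (A(O) = (O + 24)/(O + O) = (24 + O)/((2*O)) = (24 + O)*(1/(2*O)) = (24 + O)/(2*O))
32065/(-26012) + A(-122)/(4852 - 1*17996) = 32065/(-26012) + ((1/2)*(24 - 122)/(-122))/(4852 - 1*17996) = 32065*(-1/26012) + ((1/2)*(-1/122)*(-98))/(4852 - 17996) = -32065/26012 + (49/122)/(-13144) = -32065/26012 + (49/122)*(-1/13144) = -32065/26012 - 49/1603568 = -12854920627/10428002704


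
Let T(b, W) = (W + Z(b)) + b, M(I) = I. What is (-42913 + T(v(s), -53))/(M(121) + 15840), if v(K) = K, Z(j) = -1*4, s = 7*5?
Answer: -42935/15961 ≈ -2.6900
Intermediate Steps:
s = 35
Z(j) = -4
T(b, W) = -4 + W + b (T(b, W) = (W - 4) + b = (-4 + W) + b = -4 + W + b)
(-42913 + T(v(s), -53))/(M(121) + 15840) = (-42913 + (-4 - 53 + 35))/(121 + 15840) = (-42913 - 22)/15961 = -42935*1/15961 = -42935/15961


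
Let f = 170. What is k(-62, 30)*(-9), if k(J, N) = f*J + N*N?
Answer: 86760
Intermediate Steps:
k(J, N) = N² + 170*J (k(J, N) = 170*J + N*N = 170*J + N² = N² + 170*J)
k(-62, 30)*(-9) = (30² + 170*(-62))*(-9) = (900 - 10540)*(-9) = -9640*(-9) = 86760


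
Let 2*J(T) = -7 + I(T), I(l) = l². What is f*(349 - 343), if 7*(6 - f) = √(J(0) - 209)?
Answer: 36 - 15*I*√34/7 ≈ 36.0 - 12.495*I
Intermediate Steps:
J(T) = -7/2 + T²/2 (J(T) = (-7 + T²)/2 = -7/2 + T²/2)
f = 6 - 5*I*√34/14 (f = 6 - √((-7/2 + (½)*0²) - 209)/7 = 6 - √((-7/2 + (½)*0) - 209)/7 = 6 - √((-7/2 + 0) - 209)/7 = 6 - √(-7/2 - 209)/7 = 6 - 5*I*√34/14 ≈ 6.0 - 2.0825*I)
f*(349 - 343) = (6 - 5*I*√34/14)*(349 - 343) = (6 - 5*I*√34/14)*6 = 36 - 15*I*√34/7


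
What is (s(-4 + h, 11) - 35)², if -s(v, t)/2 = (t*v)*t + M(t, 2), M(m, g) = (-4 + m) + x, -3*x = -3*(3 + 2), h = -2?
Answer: 1940449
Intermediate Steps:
x = 5 (x = -(-1)*(3 + 2) = -(-1)*5 = -⅓*(-15) = 5)
M(m, g) = 1 + m (M(m, g) = (-4 + m) + 5 = 1 + m)
s(v, t) = -2 - 2*t - 2*v*t² (s(v, t) = -2*((t*v)*t + (1 + t)) = -2*(v*t² + (1 + t)) = -2*(1 + t + v*t²) = -2 - 2*t - 2*v*t²)
(s(-4 + h, 11) - 35)² = ((-2 - 2*11 - 2*(-4 - 2)*11²) - 35)² = ((-2 - 22 - 2*(-6)*121) - 35)² = ((-2 - 22 + 1452) - 35)² = (1428 - 35)² = 1393² = 1940449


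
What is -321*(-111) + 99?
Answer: 35730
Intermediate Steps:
-321*(-111) + 99 = 35631 + 99 = 35730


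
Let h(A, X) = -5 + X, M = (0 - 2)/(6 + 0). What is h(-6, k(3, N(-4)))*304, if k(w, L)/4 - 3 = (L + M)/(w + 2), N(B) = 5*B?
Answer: -42256/15 ≈ -2817.1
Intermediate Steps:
M = -1/3 (M = -2/6 = -2*1/6 = -1/3 ≈ -0.33333)
k(w, L) = 12 + 4*(-1/3 + L)/(2 + w) (k(w, L) = 12 + 4*((L - 1/3)/(w + 2)) = 12 + 4*((-1/3 + L)/(2 + w)) = 12 + 4*(-1/3 + L)/(2 + w))
h(-6, k(3, N(-4)))*304 = (-5 + 4*(17 + 3*(5*(-4)) + 9*3)/(3*(2 + 3)))*304 = (-5 + (4/3)*(17 + 3*(-20) + 27)/5)*304 = (-5 + (4/3)*(1/5)*(17 - 60 + 27))*304 = (-5 + (4/3)*(1/5)*(-16))*304 = (-5 - 64/15)*304 = -139/15*304 = -42256/15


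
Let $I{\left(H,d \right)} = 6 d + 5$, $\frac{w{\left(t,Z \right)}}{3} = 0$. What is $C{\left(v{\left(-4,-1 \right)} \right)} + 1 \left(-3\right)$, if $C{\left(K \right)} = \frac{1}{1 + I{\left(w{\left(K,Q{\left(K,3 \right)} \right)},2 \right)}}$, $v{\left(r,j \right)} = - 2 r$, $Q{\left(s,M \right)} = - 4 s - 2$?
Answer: $- \frac{53}{18} \approx -2.9444$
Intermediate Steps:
$Q{\left(s,M \right)} = -2 - 4 s$
$w{\left(t,Z \right)} = 0$ ($w{\left(t,Z \right)} = 3 \cdot 0 = 0$)
$I{\left(H,d \right)} = 5 + 6 d$
$C{\left(K \right)} = \frac{1}{18}$ ($C{\left(K \right)} = \frac{1}{1 + \left(5 + 6 \cdot 2\right)} = \frac{1}{1 + \left(5 + 12\right)} = \frac{1}{1 + 17} = \frac{1}{18}$)
$C{\left(v{\left(-4,-1 \right)} \right)} + 1 \left(-3\right) = \frac{1}{18} + 1 \left(-3\right) = \frac{1}{18} - 3 = - \frac{53}{18}$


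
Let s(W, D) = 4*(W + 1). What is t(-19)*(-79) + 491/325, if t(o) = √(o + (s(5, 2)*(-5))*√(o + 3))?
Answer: 491/325 - 79*√(-19 - 480*I) ≈ -1198.4 + 1248.3*I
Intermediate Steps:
s(W, D) = 4 + 4*W (s(W, D) = 4*(1 + W) = 4 + 4*W)
t(o) = √(o - 120*√(3 + o)) (t(o) = √(o + ((4 + 4*5)*(-5))*√(o + 3)) = √(o + ((4 + 20)*(-5))*√(3 + o)) = √(o + (24*(-5))*√(3 + o)) = √(o - 120*√(3 + o)))
t(-19)*(-79) + 491/325 = √(-19 - 120*√(3 - 19))*(-79) + 491/325 = √(-19 - 480*I)*(-79) + 491*(1/325) = √(-19 - 480*I)*(-79) + 491/325 = -79*√(-19 - 480*I) + 491/325 = 491/325 - 79*√(-19 - 480*I)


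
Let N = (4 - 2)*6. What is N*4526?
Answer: 54312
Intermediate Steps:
N = 12 (N = 2*6 = 12)
N*4526 = 12*4526 = 54312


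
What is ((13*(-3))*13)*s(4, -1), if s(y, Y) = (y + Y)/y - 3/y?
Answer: 0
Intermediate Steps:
s(y, Y) = -3/y + (Y + y)/y (s(y, Y) = (Y + y)/y - 3/y = -3/y + (Y + y)/y)
((13*(-3))*13)*s(4, -1) = ((13*(-3))*13)*((-3 - 1 + 4)/4) = (-39*13)*((¼)*0) = -507*0 = 0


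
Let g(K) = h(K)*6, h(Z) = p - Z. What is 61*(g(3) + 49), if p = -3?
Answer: 793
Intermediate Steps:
h(Z) = -3 - Z
g(K) = -18 - 6*K (g(K) = (-3 - K)*6 = -18 - 6*K)
61*(g(3) + 49) = 61*((-18 - 6*3) + 49) = 61*((-18 - 18) + 49) = 61*(-36 + 49) = 61*13 = 793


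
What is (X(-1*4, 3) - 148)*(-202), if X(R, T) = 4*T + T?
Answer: 26866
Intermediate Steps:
X(R, T) = 5*T
(X(-1*4, 3) - 148)*(-202) = (5*3 - 148)*(-202) = (15 - 148)*(-202) = -133*(-202) = 26866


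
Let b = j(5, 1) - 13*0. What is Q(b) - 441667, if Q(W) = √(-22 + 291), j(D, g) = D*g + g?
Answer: -441667 + √269 ≈ -4.4165e+5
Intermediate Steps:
j(D, g) = g + D*g
b = 6 (b = 1*(1 + 5) - 13*0 = 1*6 + 0 = 6 + 0 = 6)
Q(W) = √269
Q(b) - 441667 = √269 - 441667 = -441667 + √269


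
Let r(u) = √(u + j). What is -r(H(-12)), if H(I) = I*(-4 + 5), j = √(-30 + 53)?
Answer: -I*√(12 - √23) ≈ -2.6841*I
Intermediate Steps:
j = √23 ≈ 4.7958
H(I) = I (H(I) = I*1 = I)
r(u) = √(u + √23)
-r(H(-12)) = -√(-12 + √23)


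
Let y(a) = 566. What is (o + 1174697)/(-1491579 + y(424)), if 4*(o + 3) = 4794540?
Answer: -2373329/1491013 ≈ -1.5918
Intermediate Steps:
o = 1198632 (o = -3 + (¼)*4794540 = -3 + 1198635 = 1198632)
(o + 1174697)/(-1491579 + y(424)) = (1198632 + 1174697)/(-1491579 + 566) = 2373329/(-1491013) = 2373329*(-1/1491013) = -2373329/1491013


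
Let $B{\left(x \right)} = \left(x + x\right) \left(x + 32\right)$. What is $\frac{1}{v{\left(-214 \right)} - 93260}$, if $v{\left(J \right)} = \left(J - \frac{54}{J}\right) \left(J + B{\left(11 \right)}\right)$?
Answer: $- \frac{107}{26720392} \approx -4.0044 \cdot 10^{-6}$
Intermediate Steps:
$B{\left(x \right)} = 2 x \left(32 + x\right)$
$v{\left(J \right)} = \left(946 + J\right) \left(J - \frac{54}{J}\right)$ ($v{\left(J \right)} = \left(J - \frac{54}{J}\right) \left(J + 2 \cdot 11 \left(32 + 11\right)\right) = \left(J - \frac{54}{J}\right) \left(J + 2 \cdot 11 \cdot 43\right) = \left(J - \frac{54}{J}\right) \left(J + 946\right) = \left(J - \frac{54}{J}\right) \left(946 + J\right) = \left(946 + J\right) \left(J - \frac{54}{J}\right)$)
$\frac{1}{v{\left(-214 \right)} - 93260} = \frac{1}{\left(-54 + \left(-214\right)^{2} - \frac{51084}{-214} + 946 \left(-214\right)\right) - 93260} = \frac{1}{\left(-54 + 45796 - - \frac{25542}{107} - 202444\right) - 93260} = \frac{1}{\left(-54 + 45796 + \frac{25542}{107} - 202444\right) - 93260} = \frac{1}{- \frac{16741572}{107} - 93260} = \frac{1}{- \frac{26720392}{107}} = - \frac{107}{26720392}$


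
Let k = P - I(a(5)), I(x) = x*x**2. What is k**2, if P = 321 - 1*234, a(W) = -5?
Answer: 44944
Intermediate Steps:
I(x) = x**3
P = 87 (P = 321 - 234 = 87)
k = 212 (k = 87 - 1*(-5)**3 = 87 - 1*(-125) = 87 + 125 = 212)
k**2 = 212**2 = 44944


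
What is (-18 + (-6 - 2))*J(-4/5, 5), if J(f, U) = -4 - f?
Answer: 416/5 ≈ 83.200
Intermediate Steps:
(-18 + (-6 - 2))*J(-4/5, 5) = (-18 + (-6 - 2))*(-4 - (-4)/5) = (-18 - 8)*(-4 - (-4)/5) = -26*(-4 - 1*(-4/5)) = -26*(-4 + 4/5) = -26*(-16/5) = 416/5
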